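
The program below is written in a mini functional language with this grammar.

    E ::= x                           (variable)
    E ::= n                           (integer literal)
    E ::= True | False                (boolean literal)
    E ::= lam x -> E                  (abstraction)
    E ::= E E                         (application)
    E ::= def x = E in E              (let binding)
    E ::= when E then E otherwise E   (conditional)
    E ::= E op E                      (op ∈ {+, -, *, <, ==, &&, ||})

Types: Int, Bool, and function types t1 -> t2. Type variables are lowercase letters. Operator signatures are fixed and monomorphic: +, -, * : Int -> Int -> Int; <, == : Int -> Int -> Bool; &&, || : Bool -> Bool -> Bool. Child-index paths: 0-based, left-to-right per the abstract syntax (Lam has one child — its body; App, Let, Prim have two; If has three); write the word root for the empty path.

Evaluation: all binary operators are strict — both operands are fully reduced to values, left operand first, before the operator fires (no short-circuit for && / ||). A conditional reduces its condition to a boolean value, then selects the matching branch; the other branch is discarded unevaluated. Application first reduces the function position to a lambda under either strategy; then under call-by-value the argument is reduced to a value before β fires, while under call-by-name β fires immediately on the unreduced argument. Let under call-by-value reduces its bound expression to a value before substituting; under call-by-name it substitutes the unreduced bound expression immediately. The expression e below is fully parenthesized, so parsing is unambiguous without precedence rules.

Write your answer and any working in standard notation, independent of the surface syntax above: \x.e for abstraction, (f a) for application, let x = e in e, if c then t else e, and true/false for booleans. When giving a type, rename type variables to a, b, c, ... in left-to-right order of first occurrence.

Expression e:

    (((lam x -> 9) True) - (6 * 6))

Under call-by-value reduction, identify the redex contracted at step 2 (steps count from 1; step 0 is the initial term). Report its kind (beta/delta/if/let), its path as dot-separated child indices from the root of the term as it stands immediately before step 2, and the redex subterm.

Answer: delta at 1 : (6 * 6)

Trace:
step 0: (((\x.9) true) - (6 * 6))
step 1: [beta@0] (9 - (6 * 6))
step 2: [delta@1] (9 - 36)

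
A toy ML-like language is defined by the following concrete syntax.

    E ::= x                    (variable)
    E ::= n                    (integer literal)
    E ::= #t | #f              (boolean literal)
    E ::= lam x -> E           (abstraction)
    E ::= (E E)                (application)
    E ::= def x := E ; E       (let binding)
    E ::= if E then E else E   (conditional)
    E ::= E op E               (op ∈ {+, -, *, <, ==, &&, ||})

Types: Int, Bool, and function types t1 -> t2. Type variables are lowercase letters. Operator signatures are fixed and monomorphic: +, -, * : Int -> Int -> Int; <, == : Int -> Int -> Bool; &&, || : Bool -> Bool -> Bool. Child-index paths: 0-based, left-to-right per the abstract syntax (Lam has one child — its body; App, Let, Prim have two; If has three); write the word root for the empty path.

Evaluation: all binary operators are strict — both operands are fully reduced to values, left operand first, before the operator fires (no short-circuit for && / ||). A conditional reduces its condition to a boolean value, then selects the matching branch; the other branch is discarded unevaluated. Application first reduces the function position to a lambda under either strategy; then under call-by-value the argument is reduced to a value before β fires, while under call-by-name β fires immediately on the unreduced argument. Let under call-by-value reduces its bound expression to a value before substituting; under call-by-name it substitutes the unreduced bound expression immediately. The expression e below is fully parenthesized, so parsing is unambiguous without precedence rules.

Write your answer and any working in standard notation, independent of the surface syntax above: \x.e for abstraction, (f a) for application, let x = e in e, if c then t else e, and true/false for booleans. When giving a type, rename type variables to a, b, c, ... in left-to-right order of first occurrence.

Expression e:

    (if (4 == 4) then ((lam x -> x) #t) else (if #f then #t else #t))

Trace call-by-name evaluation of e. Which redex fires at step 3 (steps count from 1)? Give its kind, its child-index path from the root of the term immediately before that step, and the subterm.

Trace:
step 0: (if (4 == 4) then ((\x.x) true) else (if false then true else true))
step 1: [delta@0] (if true then ((\x.x) true) else (if false then true else true))
step 2: [if@root] ((\x.x) true)
step 3: [beta@root] true

Answer: beta at root : ((\x.x) true)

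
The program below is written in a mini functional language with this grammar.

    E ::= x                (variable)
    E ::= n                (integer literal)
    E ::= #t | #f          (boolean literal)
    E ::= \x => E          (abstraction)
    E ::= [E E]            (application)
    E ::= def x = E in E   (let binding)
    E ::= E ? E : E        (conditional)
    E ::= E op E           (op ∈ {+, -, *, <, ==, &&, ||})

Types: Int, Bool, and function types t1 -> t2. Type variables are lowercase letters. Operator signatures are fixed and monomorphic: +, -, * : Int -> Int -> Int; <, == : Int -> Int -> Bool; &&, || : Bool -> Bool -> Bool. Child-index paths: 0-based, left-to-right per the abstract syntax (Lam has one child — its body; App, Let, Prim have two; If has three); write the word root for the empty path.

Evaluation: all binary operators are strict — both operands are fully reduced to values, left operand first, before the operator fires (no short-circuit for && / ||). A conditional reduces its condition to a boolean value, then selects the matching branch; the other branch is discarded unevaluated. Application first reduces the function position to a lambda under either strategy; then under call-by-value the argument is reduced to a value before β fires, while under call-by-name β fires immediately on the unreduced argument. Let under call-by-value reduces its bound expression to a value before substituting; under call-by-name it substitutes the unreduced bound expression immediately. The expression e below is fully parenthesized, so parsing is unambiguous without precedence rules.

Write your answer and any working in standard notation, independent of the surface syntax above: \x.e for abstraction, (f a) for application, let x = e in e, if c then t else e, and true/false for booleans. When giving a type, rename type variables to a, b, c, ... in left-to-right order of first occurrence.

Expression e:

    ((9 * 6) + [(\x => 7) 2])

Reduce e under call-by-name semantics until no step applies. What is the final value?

Working:
step 0: ((9 * 6) + ((\x.7) 2))
step 1: [delta@0] (54 + ((\x.7) 2))
step 2: [beta@1] (54 + 7)
step 3: [delta@root] 61

Answer: 61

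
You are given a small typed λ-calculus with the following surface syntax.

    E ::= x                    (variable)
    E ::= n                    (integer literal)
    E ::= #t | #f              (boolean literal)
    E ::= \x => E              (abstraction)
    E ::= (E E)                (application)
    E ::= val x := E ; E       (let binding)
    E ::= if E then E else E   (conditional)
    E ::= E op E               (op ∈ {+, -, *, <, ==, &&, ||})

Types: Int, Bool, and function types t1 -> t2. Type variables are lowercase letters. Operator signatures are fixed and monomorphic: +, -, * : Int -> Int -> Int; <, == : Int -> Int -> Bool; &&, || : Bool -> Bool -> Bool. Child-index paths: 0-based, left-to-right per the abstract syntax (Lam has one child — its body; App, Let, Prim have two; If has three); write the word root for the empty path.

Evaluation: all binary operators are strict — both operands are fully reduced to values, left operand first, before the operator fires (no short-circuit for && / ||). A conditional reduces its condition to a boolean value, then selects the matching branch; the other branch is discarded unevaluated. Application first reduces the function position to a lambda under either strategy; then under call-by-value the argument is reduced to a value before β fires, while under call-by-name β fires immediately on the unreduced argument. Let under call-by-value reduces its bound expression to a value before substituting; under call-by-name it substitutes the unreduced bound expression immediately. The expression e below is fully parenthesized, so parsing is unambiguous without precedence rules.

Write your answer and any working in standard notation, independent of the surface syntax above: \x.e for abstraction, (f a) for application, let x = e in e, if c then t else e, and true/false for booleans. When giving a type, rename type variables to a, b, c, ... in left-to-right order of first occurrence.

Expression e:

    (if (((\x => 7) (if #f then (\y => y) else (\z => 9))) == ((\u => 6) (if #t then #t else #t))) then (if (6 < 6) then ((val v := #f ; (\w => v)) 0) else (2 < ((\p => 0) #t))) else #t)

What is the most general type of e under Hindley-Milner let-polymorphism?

Working:
\x._ : a -> Int
  unify Bool ~ Bool
y : b
\y._ : b -> b
\z._ : c -> Int
  unify b -> b ~ c -> Int
  unify b ~ c
  unify c ~ Int
  unify a -> Int ~ (Int -> Int) -> d
  unify a ~ Int -> Int
  unify Int ~ d
_ _ : Int
  unify Int ~ Int
\u._ : e -> Int
  unify Bool ~ Bool
  unify Bool ~ Bool
  unify e -> Int ~ Bool -> f
  unify e ~ Bool
  unify Int ~ f
_ _ : Int
  unify Int ~ Int
  unify Bool ~ Bool
  unify Int ~ Int
  unify Int ~ Int
  unify Bool ~ Bool
let v : Bool
v : Bool
\w._ : g -> Bool
  unify g -> Bool ~ Int -> h
  unify g ~ Int
  unify Bool ~ h
_ _ : Bool
  unify Int ~ Int
\p._ : i -> Int
  unify i -> Int ~ Bool -> j
  unify i ~ Bool
  unify Int ~ j
_ _ : Int
  unify Int ~ Int
  unify Bool ~ Bool
  unify Bool ~ Bool

Answer: Bool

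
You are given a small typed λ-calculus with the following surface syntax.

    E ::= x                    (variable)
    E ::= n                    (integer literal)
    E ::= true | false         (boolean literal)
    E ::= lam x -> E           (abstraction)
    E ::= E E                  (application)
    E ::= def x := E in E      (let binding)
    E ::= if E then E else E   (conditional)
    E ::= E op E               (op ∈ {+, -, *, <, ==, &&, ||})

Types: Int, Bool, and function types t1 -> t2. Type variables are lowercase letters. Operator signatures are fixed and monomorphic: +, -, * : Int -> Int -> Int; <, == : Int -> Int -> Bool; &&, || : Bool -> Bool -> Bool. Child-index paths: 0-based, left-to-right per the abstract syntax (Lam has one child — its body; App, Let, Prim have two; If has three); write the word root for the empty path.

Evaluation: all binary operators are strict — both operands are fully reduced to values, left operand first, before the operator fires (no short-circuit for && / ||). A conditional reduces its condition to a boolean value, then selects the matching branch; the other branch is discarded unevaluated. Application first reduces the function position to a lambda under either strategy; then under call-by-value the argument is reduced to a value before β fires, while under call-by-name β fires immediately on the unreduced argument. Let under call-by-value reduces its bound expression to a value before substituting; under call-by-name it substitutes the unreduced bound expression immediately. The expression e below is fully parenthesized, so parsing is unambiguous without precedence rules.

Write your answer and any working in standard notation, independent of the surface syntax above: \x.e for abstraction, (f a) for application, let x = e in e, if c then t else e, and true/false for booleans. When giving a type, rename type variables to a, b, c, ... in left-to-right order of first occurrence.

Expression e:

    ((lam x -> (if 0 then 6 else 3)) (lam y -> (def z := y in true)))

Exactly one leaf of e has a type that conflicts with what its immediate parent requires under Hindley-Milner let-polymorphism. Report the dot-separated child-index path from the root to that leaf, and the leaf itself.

Working:
  unify Int ~ Bool
  FAIL: mismatch Int ~ Bool

Answer: 0.0.0 : 0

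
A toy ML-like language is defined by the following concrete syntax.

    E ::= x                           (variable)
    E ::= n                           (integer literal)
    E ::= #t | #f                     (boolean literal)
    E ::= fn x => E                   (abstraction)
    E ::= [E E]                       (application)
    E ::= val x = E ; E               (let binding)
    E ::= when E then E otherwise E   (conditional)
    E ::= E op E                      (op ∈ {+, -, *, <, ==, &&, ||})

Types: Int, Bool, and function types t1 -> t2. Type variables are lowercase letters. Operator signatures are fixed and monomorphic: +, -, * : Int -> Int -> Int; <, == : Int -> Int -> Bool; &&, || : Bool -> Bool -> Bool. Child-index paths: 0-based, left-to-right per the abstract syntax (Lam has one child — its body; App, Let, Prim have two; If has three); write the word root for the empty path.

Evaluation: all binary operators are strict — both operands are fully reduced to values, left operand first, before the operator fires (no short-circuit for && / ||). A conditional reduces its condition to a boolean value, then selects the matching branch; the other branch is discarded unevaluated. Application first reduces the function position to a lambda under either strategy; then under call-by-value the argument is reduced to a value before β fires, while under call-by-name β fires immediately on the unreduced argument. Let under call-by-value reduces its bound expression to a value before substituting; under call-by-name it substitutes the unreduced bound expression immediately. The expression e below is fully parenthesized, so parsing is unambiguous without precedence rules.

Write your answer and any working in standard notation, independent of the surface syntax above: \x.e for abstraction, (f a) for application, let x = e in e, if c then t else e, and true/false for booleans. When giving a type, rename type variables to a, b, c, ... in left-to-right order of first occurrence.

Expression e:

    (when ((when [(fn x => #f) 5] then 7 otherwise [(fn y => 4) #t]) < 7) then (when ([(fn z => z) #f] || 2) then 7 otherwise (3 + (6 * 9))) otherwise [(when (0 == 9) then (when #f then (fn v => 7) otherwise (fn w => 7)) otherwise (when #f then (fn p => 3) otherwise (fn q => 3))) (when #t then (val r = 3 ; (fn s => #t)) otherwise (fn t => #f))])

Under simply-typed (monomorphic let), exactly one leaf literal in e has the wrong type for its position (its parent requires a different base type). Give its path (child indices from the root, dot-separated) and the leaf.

Derivation:
\x._ : a -> Bool
  unify a -> Bool ~ Int -> b
  unify a ~ Int
  unify Bool ~ b
_ _ : Bool
  unify Bool ~ Bool
\y._ : c -> Int
  unify c -> Int ~ Bool -> d
  unify c ~ Bool
  unify Int ~ d
_ _ : Int
  unify Int ~ Int
  unify Int ~ Int
  unify Int ~ Int
  unify Bool ~ Bool
z : e
\z._ : e -> e
  unify e -> e ~ Bool -> f
  unify e ~ Bool
  unify Bool ~ f
_ _ : Bool
  unify Bool ~ Bool
  unify Int ~ Bool
  FAIL: mismatch Int ~ Bool

Answer: 1.0.1 : 2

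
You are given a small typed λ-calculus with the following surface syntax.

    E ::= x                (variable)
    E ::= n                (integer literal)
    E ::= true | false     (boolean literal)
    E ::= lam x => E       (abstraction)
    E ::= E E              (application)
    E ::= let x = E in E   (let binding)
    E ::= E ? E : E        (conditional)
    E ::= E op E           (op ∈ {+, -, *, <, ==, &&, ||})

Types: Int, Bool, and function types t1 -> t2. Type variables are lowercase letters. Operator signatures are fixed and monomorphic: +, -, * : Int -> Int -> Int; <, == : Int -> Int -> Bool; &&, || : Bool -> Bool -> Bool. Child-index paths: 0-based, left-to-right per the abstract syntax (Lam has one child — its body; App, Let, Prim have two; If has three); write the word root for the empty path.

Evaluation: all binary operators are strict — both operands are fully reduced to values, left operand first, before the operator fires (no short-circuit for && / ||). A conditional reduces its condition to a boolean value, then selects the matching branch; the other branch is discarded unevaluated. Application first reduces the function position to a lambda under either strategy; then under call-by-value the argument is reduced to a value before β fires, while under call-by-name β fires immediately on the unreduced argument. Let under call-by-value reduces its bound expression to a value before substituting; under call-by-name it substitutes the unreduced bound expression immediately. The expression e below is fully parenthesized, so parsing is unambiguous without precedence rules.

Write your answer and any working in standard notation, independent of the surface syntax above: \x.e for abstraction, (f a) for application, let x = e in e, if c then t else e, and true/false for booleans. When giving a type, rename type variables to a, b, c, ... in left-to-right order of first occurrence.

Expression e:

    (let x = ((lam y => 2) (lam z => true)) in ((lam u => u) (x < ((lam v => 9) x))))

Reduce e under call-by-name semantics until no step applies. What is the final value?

Answer: true

Working:
step 0: (let x = ((\y.2) (\z.true)) in ((\u.u) (x < ((\v.9) x))))
step 1: [let@root] ((\u.u) (((\y.2) (\z.true)) < ((\v.9) ((\y.2) (\z.true)))))
step 2: [beta@root] (((\y.2) (\z.true)) < ((\v.9) ((\y.2) (\z.true))))
step 3: [beta@0] (2 < ((\v.9) ((\y.2) (\z.true))))
step 4: [beta@1] (2 < 9)
step 5: [delta@root] true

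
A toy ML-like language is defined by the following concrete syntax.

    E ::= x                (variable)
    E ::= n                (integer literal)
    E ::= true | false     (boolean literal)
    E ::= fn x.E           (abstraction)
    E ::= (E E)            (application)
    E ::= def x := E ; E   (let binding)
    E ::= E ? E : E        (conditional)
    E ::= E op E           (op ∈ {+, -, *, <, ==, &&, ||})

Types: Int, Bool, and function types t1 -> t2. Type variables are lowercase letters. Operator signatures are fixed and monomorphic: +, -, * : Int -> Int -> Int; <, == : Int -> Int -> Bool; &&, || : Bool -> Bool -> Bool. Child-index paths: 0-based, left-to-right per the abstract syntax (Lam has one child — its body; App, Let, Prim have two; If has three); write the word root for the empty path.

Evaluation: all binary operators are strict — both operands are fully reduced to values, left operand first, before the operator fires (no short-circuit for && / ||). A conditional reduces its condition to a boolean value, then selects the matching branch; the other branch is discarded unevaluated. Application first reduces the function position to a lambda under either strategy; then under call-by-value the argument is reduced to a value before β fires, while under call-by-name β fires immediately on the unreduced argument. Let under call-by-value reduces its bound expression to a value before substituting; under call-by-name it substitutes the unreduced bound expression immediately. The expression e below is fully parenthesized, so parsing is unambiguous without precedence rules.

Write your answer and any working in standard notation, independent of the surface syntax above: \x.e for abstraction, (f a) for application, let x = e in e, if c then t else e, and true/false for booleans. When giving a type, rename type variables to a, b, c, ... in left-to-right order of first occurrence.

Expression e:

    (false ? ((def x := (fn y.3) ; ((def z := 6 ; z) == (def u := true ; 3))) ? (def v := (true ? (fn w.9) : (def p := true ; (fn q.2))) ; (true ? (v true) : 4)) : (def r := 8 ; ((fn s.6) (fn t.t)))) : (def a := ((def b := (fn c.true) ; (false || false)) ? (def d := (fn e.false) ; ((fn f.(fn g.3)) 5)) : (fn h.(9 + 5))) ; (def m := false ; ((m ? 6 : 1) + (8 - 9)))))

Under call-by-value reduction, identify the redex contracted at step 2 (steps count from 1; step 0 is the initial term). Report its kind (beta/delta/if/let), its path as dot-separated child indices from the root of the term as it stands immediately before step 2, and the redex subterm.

Answer: let at 0.0 : (let b = (\c.true) in (false || false))

Derivation:
step 0: (if false then (if (let x = (\y.3) in ((let z = 6 in z) == (let u = true in 3))) then (let v = (if true then (\w.9) else (let p = true in (\q.2))) in (if true then (v true) else 4)) else (let r = 8 in ((\s.6) (\t.t)))) else (let a = (if (let b = (\c.true) in (false || false)) then (let d = (\e.false) in ((\f.(\g.3)) 5)) else (\h.(9 + 5))) in (let m = false in ((if m then 6 else 1) + (8 - 9)))))
step 1: [if@root] (let a = (if (let b = (\c.true) in (false || false)) then (let d = (\e.false) in ((\f.(\g.3)) 5)) else (\h.(9 + 5))) in (let m = false in ((if m then 6 else 1) + (8 - 9))))
step 2: [let@0.0] (let a = (if (false || false) then (let d = (\e.false) in ((\f.(\g.3)) 5)) else (\h.(9 + 5))) in (let m = false in ((if m then 6 else 1) + (8 - 9))))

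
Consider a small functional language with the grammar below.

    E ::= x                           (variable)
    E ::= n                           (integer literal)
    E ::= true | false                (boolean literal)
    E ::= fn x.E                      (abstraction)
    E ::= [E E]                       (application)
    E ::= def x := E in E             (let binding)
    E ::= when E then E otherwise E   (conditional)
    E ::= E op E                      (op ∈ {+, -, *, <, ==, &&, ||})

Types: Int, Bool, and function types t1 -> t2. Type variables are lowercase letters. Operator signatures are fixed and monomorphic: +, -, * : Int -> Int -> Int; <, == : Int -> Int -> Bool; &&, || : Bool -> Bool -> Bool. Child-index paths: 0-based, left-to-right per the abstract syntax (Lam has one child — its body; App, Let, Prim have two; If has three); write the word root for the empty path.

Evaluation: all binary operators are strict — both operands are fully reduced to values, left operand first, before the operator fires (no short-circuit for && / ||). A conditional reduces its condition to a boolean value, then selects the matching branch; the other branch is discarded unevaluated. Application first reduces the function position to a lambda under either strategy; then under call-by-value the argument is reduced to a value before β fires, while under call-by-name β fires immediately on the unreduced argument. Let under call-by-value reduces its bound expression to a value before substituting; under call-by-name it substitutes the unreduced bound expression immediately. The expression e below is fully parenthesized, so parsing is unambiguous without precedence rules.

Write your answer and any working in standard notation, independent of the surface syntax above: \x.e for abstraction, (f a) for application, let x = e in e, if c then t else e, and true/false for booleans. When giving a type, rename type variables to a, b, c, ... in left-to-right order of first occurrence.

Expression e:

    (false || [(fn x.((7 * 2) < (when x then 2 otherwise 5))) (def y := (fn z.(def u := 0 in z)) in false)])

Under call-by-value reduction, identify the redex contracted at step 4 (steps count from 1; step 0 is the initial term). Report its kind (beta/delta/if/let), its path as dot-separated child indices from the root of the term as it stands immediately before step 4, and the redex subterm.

Trace:
step 0: (false || ((\x.((7 * 2) < (if x then 2 else 5))) (let y = (\z.(let u = 0 in z)) in false)))
step 1: [let@1.1] (false || ((\x.((7 * 2) < (if x then 2 else 5))) false))
step 2: [beta@1] (false || ((7 * 2) < (if false then 2 else 5)))
step 3: [delta@1.0] (false || (14 < (if false then 2 else 5)))
step 4: [if@1.1] (false || (14 < 5))

Answer: if at 1.1 : (if false then 2 else 5)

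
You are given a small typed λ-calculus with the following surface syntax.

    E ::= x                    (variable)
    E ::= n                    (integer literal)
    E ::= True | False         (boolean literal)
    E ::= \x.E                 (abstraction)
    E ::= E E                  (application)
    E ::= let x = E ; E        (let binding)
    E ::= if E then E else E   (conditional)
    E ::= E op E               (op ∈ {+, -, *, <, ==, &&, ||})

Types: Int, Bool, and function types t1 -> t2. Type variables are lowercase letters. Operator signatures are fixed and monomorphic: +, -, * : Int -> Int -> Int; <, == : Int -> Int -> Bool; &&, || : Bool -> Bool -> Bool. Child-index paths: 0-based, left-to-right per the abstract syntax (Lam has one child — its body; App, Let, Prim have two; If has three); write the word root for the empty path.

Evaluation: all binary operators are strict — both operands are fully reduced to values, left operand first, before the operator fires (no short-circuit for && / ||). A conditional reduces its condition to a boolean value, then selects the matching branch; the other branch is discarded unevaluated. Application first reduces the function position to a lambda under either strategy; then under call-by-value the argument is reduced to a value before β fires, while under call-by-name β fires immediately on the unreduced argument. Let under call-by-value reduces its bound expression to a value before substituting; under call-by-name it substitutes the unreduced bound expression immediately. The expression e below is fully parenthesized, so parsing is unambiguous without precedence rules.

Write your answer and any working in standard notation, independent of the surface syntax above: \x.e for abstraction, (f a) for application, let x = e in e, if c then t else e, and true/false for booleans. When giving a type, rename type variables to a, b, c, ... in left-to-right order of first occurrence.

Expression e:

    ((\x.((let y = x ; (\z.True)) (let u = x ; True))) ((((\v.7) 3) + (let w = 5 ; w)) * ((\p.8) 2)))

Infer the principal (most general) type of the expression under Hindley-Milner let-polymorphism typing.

Answer: Bool

Trace:
x : a
let y : a
\z._ : b -> Bool
x : a
let u : a
  unify b -> Bool ~ Bool -> c
  unify b ~ Bool
  unify Bool ~ c
_ _ : Bool
\x._ : a -> Bool
\v._ : d -> Int
  unify d -> Int ~ Int -> e
  unify d ~ Int
  unify Int ~ e
_ _ : Int
  unify Int ~ Int
let w : Int
w : Int
  unify Int ~ Int
  unify Int ~ Int
\p._ : f -> Int
  unify f -> Int ~ Int -> g
  unify f ~ Int
  unify Int ~ g
_ _ : Int
  unify Int ~ Int
  unify a -> Bool ~ Int -> h
  unify a ~ Int
  unify Bool ~ h
_ _ : Bool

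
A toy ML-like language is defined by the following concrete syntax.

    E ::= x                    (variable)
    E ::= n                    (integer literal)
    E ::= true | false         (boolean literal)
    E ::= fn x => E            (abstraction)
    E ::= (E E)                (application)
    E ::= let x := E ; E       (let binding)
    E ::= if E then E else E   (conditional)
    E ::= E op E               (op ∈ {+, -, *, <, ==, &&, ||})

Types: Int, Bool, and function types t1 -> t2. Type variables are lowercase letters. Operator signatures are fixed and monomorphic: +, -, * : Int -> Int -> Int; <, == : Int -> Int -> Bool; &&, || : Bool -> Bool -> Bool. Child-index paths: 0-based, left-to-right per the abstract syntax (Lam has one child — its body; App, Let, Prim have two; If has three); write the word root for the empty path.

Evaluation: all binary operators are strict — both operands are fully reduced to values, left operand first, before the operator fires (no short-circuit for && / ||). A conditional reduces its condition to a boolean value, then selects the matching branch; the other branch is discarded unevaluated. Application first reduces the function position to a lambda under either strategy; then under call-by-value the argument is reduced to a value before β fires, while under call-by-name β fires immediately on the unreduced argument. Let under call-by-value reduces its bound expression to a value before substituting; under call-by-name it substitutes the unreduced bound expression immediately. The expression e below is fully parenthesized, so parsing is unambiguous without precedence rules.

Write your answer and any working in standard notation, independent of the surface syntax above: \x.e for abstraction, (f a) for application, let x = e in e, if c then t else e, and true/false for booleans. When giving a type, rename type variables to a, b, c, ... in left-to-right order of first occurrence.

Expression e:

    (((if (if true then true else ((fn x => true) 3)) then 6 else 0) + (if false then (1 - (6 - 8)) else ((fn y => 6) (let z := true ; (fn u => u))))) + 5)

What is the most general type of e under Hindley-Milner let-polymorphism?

Derivation:
  unify Bool ~ Bool
\x._ : a -> Bool
  unify a -> Bool ~ Int -> b
  unify a ~ Int
  unify Bool ~ b
_ _ : Bool
  unify Bool ~ Bool
  unify Bool ~ Bool
  unify Int ~ Int
  unify Int ~ Int
  unify Bool ~ Bool
  unify Int ~ Int
  unify Int ~ Int
  unify Int ~ Int
  unify Int ~ Int
\y._ : c -> Int
let z : Bool
u : d
\u._ : d -> d
  unify c -> Int ~ (d -> d) -> e
  unify c ~ d -> d
  unify Int ~ e
_ _ : Int
  unify Int ~ Int
  unify Int ~ Int
  unify Int ~ Int
  unify Int ~ Int

Answer: Int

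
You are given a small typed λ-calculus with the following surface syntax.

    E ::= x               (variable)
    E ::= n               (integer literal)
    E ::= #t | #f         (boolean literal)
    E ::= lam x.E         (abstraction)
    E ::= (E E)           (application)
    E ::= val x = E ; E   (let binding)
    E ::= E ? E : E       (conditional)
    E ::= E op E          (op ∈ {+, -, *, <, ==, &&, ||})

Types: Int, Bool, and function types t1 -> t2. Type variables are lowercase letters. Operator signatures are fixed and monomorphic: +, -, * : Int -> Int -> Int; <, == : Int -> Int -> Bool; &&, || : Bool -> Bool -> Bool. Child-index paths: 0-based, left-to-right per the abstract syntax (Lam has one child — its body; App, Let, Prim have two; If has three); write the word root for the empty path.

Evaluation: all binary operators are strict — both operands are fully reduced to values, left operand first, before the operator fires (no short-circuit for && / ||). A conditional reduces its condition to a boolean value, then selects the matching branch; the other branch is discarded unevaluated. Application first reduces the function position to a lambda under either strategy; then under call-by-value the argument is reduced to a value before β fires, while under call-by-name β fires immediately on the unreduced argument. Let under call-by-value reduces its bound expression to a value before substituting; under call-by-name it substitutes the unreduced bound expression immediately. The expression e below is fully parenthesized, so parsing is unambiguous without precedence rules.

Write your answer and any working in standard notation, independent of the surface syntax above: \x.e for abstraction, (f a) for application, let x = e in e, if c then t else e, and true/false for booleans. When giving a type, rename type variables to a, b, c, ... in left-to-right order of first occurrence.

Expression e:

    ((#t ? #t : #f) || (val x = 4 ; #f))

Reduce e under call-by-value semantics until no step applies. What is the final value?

Answer: true

Working:
step 0: ((if true then true else false) || (let x = 4 in false))
step 1: [if@0] (true || (let x = 4 in false))
step 2: [let@1] (true || false)
step 3: [delta@root] true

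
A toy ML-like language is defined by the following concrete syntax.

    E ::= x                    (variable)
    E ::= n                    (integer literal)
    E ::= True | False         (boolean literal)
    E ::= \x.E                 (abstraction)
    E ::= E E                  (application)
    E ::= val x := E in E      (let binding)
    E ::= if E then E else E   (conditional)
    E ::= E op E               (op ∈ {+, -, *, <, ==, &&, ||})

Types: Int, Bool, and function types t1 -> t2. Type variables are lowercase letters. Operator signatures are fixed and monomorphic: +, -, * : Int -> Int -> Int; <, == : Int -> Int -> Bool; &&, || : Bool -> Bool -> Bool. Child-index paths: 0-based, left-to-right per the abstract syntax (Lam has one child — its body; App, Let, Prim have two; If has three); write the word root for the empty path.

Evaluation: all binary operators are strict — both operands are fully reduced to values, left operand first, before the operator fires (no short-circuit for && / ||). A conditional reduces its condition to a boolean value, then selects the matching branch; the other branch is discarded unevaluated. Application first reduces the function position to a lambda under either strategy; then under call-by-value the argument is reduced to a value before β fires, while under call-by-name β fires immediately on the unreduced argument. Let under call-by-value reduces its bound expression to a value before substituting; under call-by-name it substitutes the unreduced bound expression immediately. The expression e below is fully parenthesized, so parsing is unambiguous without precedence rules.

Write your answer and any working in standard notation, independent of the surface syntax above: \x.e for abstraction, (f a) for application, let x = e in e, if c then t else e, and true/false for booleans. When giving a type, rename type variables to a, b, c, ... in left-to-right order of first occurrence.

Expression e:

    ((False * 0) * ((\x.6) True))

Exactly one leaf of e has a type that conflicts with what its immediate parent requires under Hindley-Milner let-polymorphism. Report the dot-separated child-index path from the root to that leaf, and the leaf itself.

Derivation:
  unify Bool ~ Int
  FAIL: mismatch Bool ~ Int

Answer: 0.0 : false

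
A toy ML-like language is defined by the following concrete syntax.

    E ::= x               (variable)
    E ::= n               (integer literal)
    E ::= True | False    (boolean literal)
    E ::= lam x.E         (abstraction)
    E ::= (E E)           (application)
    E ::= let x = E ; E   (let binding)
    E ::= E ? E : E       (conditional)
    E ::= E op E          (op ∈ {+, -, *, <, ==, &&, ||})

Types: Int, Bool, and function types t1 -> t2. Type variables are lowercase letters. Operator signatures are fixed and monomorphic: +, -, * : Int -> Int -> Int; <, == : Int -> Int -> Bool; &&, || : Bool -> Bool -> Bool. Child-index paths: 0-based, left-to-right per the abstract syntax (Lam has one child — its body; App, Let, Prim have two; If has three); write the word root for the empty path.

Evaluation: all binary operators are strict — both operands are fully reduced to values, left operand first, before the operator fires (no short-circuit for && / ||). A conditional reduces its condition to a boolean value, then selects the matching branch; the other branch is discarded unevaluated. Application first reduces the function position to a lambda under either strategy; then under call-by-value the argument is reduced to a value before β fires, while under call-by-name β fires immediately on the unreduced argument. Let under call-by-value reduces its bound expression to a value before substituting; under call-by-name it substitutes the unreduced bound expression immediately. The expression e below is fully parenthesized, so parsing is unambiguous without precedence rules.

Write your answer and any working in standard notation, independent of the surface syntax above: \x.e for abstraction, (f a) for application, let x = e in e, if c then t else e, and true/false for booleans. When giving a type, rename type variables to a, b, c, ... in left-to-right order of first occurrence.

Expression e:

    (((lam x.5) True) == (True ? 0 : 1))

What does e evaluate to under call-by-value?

Answer: false

Working:
step 0: (((\x.5) true) == (if true then 0 else 1))
step 1: [beta@0] (5 == (if true then 0 else 1))
step 2: [if@1] (5 == 0)
step 3: [delta@root] false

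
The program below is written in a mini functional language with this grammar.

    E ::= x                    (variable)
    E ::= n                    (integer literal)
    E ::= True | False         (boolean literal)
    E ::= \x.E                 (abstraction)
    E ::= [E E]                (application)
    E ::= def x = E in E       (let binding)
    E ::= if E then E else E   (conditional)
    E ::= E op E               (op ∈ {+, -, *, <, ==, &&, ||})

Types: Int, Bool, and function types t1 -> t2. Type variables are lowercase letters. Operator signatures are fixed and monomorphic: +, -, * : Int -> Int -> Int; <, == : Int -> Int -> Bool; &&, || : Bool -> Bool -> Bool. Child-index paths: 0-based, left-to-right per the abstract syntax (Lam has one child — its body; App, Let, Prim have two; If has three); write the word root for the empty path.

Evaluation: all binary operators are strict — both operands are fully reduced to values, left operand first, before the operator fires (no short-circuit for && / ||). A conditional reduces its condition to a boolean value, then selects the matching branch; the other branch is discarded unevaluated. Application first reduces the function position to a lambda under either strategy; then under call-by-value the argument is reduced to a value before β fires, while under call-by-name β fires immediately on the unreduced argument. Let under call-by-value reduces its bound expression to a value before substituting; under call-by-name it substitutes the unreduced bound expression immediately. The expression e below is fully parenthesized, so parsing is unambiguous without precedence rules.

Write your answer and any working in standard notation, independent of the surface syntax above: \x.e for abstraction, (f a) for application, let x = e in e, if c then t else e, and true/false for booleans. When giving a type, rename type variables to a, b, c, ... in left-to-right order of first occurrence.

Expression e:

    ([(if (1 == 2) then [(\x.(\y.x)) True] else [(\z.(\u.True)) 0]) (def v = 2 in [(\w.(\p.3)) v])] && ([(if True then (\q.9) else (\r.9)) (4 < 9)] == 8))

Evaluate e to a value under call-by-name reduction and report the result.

Answer: false

Trace:
step 0: (((if (1 == 2) then ((\x.(\y.x)) true) else ((\z.(\u.true)) 0)) (let v = 2 in ((\w.(\p.3)) v))) && (((if true then (\q.9) else (\r.9)) (4 < 9)) == 8))
step 1: [delta@0.0.0] (((if false then ((\x.(\y.x)) true) else ((\z.(\u.true)) 0)) (let v = 2 in ((\w.(\p.3)) v))) && (((if true then (\q.9) else (\r.9)) (4 < 9)) == 8))
step 2: [if@0.0] ((((\z.(\u.true)) 0) (let v = 2 in ((\w.(\p.3)) v))) && (((if true then (\q.9) else (\r.9)) (4 < 9)) == 8))
step 3: [beta@0.0] (((\u.true) (let v = 2 in ((\w.(\p.3)) v))) && (((if true then (\q.9) else (\r.9)) (4 < 9)) == 8))
step 4: [beta@0] (true && (((if true then (\q.9) else (\r.9)) (4 < 9)) == 8))
step 5: [if@1.0.0] (true && (((\q.9) (4 < 9)) == 8))
step 6: [beta@1.0] (true && (9 == 8))
step 7: [delta@1] (true && false)
step 8: [delta@root] false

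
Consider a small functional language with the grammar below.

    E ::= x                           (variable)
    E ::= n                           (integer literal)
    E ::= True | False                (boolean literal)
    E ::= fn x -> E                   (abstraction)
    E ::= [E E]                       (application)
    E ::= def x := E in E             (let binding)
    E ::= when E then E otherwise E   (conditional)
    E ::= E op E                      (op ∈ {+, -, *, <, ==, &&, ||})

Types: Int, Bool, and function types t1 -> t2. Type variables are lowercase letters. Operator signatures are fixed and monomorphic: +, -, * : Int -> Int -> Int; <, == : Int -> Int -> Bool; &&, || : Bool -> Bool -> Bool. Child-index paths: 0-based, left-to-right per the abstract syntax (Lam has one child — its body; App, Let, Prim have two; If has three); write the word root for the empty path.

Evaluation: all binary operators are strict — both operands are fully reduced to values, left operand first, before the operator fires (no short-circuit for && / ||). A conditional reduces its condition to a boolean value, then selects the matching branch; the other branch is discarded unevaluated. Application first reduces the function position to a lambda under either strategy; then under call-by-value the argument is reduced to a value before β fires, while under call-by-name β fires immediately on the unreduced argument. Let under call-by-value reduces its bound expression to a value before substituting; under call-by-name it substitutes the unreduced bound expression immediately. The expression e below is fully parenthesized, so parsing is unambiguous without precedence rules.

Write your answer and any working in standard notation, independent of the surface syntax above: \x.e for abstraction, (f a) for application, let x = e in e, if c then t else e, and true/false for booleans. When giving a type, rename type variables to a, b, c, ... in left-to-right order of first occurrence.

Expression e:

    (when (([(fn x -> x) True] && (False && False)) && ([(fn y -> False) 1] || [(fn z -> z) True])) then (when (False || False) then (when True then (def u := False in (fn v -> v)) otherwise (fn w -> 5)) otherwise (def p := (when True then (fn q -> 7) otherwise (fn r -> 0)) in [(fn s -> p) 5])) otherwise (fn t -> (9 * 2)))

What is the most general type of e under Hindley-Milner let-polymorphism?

Working:
x : a
\x._ : a -> a
  unify a -> a ~ Bool -> b
  unify a ~ Bool
  unify Bool ~ b
_ _ : Bool
  unify Bool ~ Bool
  unify Bool ~ Bool
  unify Bool ~ Bool
  unify Bool ~ Bool
  unify Bool ~ Bool
\y._ : c -> Bool
  unify c -> Bool ~ Int -> d
  unify c ~ Int
  unify Bool ~ d
_ _ : Bool
  unify Bool ~ Bool
z : e
\z._ : e -> e
  unify e -> e ~ Bool -> f
  unify e ~ Bool
  unify Bool ~ f
_ _ : Bool
  unify Bool ~ Bool
  unify Bool ~ Bool
  unify Bool ~ Bool
  unify Bool ~ Bool
  unify Bool ~ Bool
  unify Bool ~ Bool
  unify Bool ~ Bool
let u : Bool
v : g
\v._ : g -> g
\w._ : h -> Int
  unify g -> g ~ h -> Int
  unify g ~ h
  unify h ~ Int
  unify Bool ~ Bool
\q._ : i -> Int
\r._ : j -> Int
  unify i -> Int ~ j -> Int
  unify i ~ j
  unify Int ~ Int
let p : forall. j -> Int
p : l -> Int
\s._ : k -> l -> Int
  unify k -> l -> Int ~ Int -> m
  unify k ~ Int
  unify l -> Int ~ m
_ _ : l -> Int
  unify Int -> Int ~ l -> Int
  unify Int ~ l
  unify Int ~ Int
  unify Int ~ Int
  unify Int ~ Int
\t._ : n -> Int
  unify Int -> Int ~ n -> Int
  unify Int ~ n
  unify Int ~ Int

Answer: Int -> Int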